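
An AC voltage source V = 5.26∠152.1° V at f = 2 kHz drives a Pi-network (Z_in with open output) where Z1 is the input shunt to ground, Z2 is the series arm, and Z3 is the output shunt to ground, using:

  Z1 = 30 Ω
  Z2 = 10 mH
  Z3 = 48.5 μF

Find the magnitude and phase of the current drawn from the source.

Step 1 — Angular frequency: ω = 2π·f = 2π·2000 = 1.257e+04 rad/s.
Step 2 — Component impedances:
  Z1: Z = R = 30 Ω
  Z2: Z = jωL = j·1.257e+04·0.01 = 0 + j125.7 Ω
  Z3: Z = 1/(jωC) = -j/(ω·C) = 0 - j1.641 Ω
Step 3 — With open output, the series arm Z2 and the output shunt Z3 appear in series to ground: Z2 + Z3 = 0 + j124 Ω.
Step 4 — Parallel with input shunt Z1: Z_in = Z1 || (Z2 + Z3) = 28.34 + j6.856 Ω = 29.16∠13.6° Ω.
Step 5 — Source phasor: V = 5.26∠152.1° V = -4.649 + j2.461 V.
Step 6 — Ohm's law: I = V / Z_total = (-4.649 + j2.461) / (28.34 + j6.856) = -0.1351 + j0.1195 A.
Step 7 — Convert to polar: |I| = 0.1804 A, ∠I = 138.5°.

I = 0.1804∠138.5° A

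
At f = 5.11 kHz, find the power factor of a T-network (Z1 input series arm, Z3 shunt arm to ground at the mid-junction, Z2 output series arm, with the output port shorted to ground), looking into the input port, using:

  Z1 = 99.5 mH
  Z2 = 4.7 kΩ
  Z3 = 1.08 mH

Step 1 — Angular frequency: ω = 2π·f = 2π·5110 = 3.211e+04 rad/s.
Step 2 — Component impedances:
  Z1: Z = jωL = j·3.211e+04·0.0995 = 0 + j3195 Ω
  Z2: Z = R = 4700 Ω
  Z3: Z = jωL = j·3.211e+04·0.00108 = 0 + j34.68 Ω
Step 3 — With the output port shorted to ground, the output series arm Z2 runs from the junction to ground; the shunt arm Z3 also runs from the junction to ground. They appear in parallel: Z3 || Z2 = 0.2558 + j34.67 Ω.
Step 4 — Series with input arm Z1: Z_in = Z1 + (Z3 || Z2) = 0.2558 + j3229 Ω = 3229∠90.0° Ω.
Step 5 — Power factor: PF = cos(φ) = Re(Z)/|Z| = 0.2558/3229 = 7.922e-05.
Step 6 — Type: Im(Z) = 3229 ⇒ lagging (phase φ = 90.0°).

PF = 7.922e-05 (lagging, φ = 90.0°)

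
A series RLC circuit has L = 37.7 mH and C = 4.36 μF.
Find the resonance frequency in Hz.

Step 1 — Resonance condition Im(Z)=0 gives ω₀ = 1/√(LC).
Step 2 — ω₀ = 1/√(0.0377·4.36e-06) = 2467 rad/s.
Step 3 — f₀ = ω₀/(2π) = 392.6 Hz.

f₀ = 392.6 Hz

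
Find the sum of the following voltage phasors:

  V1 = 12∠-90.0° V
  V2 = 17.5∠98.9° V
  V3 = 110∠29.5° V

Step 1 — Convert each phasor to rectangular form:
  V1 = 12·(cos(-90.0°) + j·sin(-90.0°)) = 0 - j12 V
  V2 = 17.5·(cos(98.9°) + j·sin(98.9°)) = -2.707 + j17.29 V
  V3 = 110·(cos(29.5°) + j·sin(29.5°)) = 95.74 + j54.17 V
Step 2 — Sum components: V_total = 93.03 + j59.46 V.
Step 3 — Convert to polar: |V_total| = 110.4 V, ∠V_total = 32.6°.

V_total = 110.4∠32.6° V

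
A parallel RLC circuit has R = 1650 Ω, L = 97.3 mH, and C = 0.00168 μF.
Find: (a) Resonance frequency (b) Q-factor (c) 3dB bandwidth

Step 1 — Resonance: ω₀ = 1/√(LC) = 1/√(0.0973·1.68e-09) = 7.821e+04 rad/s.
Step 2 — f₀ = ω₀/(2π) = 1.245e+04 Hz.
Step 3 — Parallel Q: Q = R/(ω₀L) = 1650/(7.821e+04·0.0973) = 0.2168.
Step 4 — Bandwidth: Δω = ω₀/Q = 3.608e+05 rad/s; BW = Δω/(2π) = 5.742e+04 Hz.

(a) f₀ = 1.245e+04 Hz  (b) Q = 0.2168  (c) BW = 5.742e+04 Hz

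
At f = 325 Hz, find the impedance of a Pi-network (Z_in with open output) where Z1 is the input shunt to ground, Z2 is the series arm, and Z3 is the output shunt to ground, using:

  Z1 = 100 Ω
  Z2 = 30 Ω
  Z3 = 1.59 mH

Step 1 — Angular frequency: ω = 2π·f = 2π·325 = 2042 rad/s.
Step 2 — Component impedances:
  Z1: Z = R = 100 Ω
  Z2: Z = R = 30 Ω
  Z3: Z = jωL = j·2042·0.00159 = 0 + j3.247 Ω
Step 3 — With open output, the series arm Z2 and the output shunt Z3 appear in series to ground: Z2 + Z3 = 30 + j3.247 Ω.
Step 4 — Parallel with input shunt Z1: Z_in = Z1 || (Z2 + Z3) = 23.12 + j1.92 Ω = 23.2∠4.7° Ω.

Z = 23.12 + j1.92 Ω = 23.2∠4.7° Ω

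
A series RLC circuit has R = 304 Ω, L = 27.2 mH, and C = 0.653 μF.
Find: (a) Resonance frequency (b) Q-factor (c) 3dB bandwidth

Step 1 — Resonance: ω₀ = 1/√(LC) = 1/√(0.0272·6.53e-07) = 7503 rad/s.
Step 2 — f₀ = ω₀/(2π) = 1194 Hz.
Step 3 — Series Q: Q = ω₀L/R = 7503·0.0272/304 = 0.6714.
Step 4 — Bandwidth: Δω = ω₀/Q = 1.118e+04 rad/s; BW = Δω/(2π) = 1779 Hz.

(a) f₀ = 1194 Hz  (b) Q = 0.6714  (c) BW = 1779 Hz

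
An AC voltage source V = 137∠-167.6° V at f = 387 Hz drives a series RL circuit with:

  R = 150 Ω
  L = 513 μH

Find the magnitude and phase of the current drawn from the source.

Step 1 — Angular frequency: ω = 2π·f = 2π·387 = 2432 rad/s.
Step 2 — Component impedances:
  R: Z = R = 150 Ω
  L: Z = jωL = j·2432·0.000513 = 0 + j1.247 Ω
Step 3 — Series combination: Z_total = R + L = 150 + j1.247 Ω = 150∠0.5° Ω.
Step 4 — Source phasor: V = 137∠-167.6° V = -133.8 - j29.42 V.
Step 5 — Ohm's law: I = V / Z_total = (-133.8 - j29.42) / (150 + j1.247) = -0.8936 - j0.1887 A.
Step 6 — Convert to polar: |I| = 0.9133 A, ∠I = -168.1°.

I = 0.9133∠-168.1° A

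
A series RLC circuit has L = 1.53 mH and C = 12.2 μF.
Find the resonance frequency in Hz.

Step 1 — Resonance condition Im(Z)=0 gives ω₀ = 1/√(LC).
Step 2 — ω₀ = 1/√(0.00153·1.22e-05) = 7319 rad/s.
Step 3 — f₀ = ω₀/(2π) = 1165 Hz.

f₀ = 1165 Hz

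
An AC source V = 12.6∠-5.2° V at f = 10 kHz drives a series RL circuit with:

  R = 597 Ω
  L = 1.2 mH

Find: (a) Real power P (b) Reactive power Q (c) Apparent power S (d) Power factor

Step 1 — Angular frequency: ω = 2π·f = 2π·1e+04 = 6.283e+04 rad/s.
Step 2 — Component impedances:
  R: Z = R = 597 Ω
  L: Z = jωL = j·6.283e+04·0.0012 = 0 + j75.4 Ω
Step 3 — Series combination: Z_total = R + L = 597 + j75.4 Ω = 601.7∠7.2° Ω.
Step 4 — Source phasor: V = 12.6∠-5.2° V = 12.55 - j1.142 V.
Step 5 — Current: I = V / Z = 0.02045 - j0.004496 A = 0.02094∠-12.4° A.
Step 6 — Complex power: S = V·I* = 0.2618 + j0.03306 VA.
Step 7 — Real power: P = Re(S) = 0.2618 W.
Step 8 — Reactive power: Q = Im(S) = 0.03306 VAR.
Step 9 — Apparent power: |S| = 0.2638 VA.
Step 10 — Power factor: PF = P/|S| = 0.9921 (lagging).

(a) P = 0.2618 W  (b) Q = 0.03306 VAR  (c) S = 0.2638 VA  (d) PF = 0.9921 (lagging)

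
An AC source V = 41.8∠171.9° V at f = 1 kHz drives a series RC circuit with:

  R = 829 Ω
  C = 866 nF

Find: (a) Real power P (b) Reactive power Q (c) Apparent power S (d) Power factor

Step 1 — Angular frequency: ω = 2π·f = 2π·1000 = 6283 rad/s.
Step 2 — Component impedances:
  R: Z = R = 829 Ω
  C: Z = 1/(jωC) = -j/(ω·C) = 0 - j183.8 Ω
Step 3 — Series combination: Z_total = R + C = 829 - j183.8 Ω = 849.1∠-12.5° Ω.
Step 4 — Source phasor: V = 41.8∠171.9° V = -41.38 + j5.89 V.
Step 5 — Current: I = V / Z = -0.04908 - j0.003776 A = 0.04923∠-175.6° A.
Step 6 — Complex power: S = V·I* = 2.009 - j0.4454 VA.
Step 7 — Real power: P = Re(S) = 2.009 W.
Step 8 — Reactive power: Q = Im(S) = -0.4454 VAR.
Step 9 — Apparent power: |S| = 2.058 VA.
Step 10 — Power factor: PF = P/|S| = 0.9763 (leading).

(a) P = 2.009 W  (b) Q = -0.4454 VAR  (c) S = 2.058 VA  (d) PF = 0.9763 (leading)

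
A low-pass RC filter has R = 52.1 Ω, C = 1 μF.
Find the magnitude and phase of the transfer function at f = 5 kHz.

Step 1 — Angular frequency: ω = 2π·5000 = 3.142e+04 rad/s.
Step 2 — Transfer function: H(jω) = 1/(1 + jωRC).
Step 3 — Denominator: 1 + jωRC = 1 + j·3.142e+04·52.1·1e-06 = 1 + j1.637.
Step 4 — H = 0.2718 - j0.4449.
Step 5 — Magnitude: |H| = 0.5214 (-5.7 dB); phase: φ = -58.6°.

|H| = 0.5214 (-5.7 dB), φ = -58.6°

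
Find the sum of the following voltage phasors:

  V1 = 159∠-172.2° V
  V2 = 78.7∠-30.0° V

Step 1 — Convert each phasor to rectangular form:
  V1 = 159·(cos(-172.2°) + j·sin(-172.2°)) = -157.5 - j21.58 V
  V2 = 78.7·(cos(-30.0°) + j·sin(-30.0°)) = 68.16 - j39.35 V
Step 2 — Sum components: V_total = -89.37 - j60.93 V.
Step 3 — Convert to polar: |V_total| = 108.2 V, ∠V_total = -145.7°.

V_total = 108.2∠-145.7° V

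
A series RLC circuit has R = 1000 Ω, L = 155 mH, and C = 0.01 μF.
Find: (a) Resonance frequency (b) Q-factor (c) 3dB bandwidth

Step 1 — Resonance: ω₀ = 1/√(LC) = 1/√(0.155·1e-08) = 2.54e+04 rad/s.
Step 2 — f₀ = ω₀/(2π) = 4043 Hz.
Step 3 — Series Q: Q = ω₀L/R = 2.54e+04·0.155/1000 = 3.937.
Step 4 — Bandwidth: Δω = ω₀/Q = 6452 rad/s; BW = Δω/(2π) = 1027 Hz.

(a) f₀ = 4043 Hz  (b) Q = 3.937  (c) BW = 1027 Hz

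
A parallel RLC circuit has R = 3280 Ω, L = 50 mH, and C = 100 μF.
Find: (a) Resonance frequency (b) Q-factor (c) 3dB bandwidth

Step 1 — Resonance: ω₀ = 1/√(LC) = 1/√(0.05·0.0001) = 447.2 rad/s.
Step 2 — f₀ = ω₀/(2π) = 71.18 Hz.
Step 3 — Parallel Q: Q = R/(ω₀L) = 3280/(447.2·0.05) = 146.7.
Step 4 — Bandwidth: Δω = ω₀/Q = 3.049 rad/s; BW = Δω/(2π) = 0.4852 Hz.

(a) f₀ = 71.18 Hz  (b) Q = 146.7  (c) BW = 0.4852 Hz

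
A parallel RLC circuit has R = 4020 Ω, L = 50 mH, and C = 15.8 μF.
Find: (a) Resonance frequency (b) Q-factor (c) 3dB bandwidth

Step 1 — Resonance: ω₀ = 1/√(LC) = 1/√(0.05·1.58e-05) = 1125 rad/s.
Step 2 — f₀ = ω₀/(2π) = 179.1 Hz.
Step 3 — Parallel Q: Q = R/(ω₀L) = 4020/(1125·0.05) = 71.46.
Step 4 — Bandwidth: Δω = ω₀/Q = 15.74 rad/s; BW = Δω/(2π) = 2.506 Hz.

(a) f₀ = 179.1 Hz  (b) Q = 71.46  (c) BW = 2.506 Hz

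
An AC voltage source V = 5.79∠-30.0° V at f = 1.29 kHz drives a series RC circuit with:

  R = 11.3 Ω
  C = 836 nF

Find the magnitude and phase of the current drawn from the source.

Step 1 — Angular frequency: ω = 2π·f = 2π·1290 = 8105 rad/s.
Step 2 — Component impedances:
  R: Z = R = 11.3 Ω
  C: Z = 1/(jωC) = -j/(ω·C) = 0 - j147.6 Ω
Step 3 — Series combination: Z_total = R + C = 11.3 - j147.6 Ω = 148∠-85.6° Ω.
Step 4 — Source phasor: V = 5.79∠-30.0° V = 5.014 - j2.895 V.
Step 5 — Ohm's law: I = V / Z_total = (5.014 - j2.895) / (11.3 - j147.6) = 0.02209 + j0.03229 A.
Step 6 — Convert to polar: |I| = 0.03912 A, ∠I = 55.6°.

I = 0.03912∠55.6° A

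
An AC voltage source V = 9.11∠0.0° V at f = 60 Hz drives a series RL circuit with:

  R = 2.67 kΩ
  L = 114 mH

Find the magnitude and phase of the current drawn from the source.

Step 1 — Angular frequency: ω = 2π·f = 2π·60 = 377 rad/s.
Step 2 — Component impedances:
  R: Z = R = 2670 Ω
  L: Z = jωL = j·377·0.114 = 0 + j42.98 Ω
Step 3 — Series combination: Z_total = R + L = 2670 + j42.98 Ω = 2670∠0.9° Ω.
Step 4 — Source phasor: V = 9.11∠0.0° V = 9.11 V.
Step 5 — Ohm's law: I = V / Z_total = (9.11) / (2670 + j42.98) = 0.003411 - j5.491e-05 A.
Step 6 — Convert to polar: |I| = 0.003412 A, ∠I = -0.9°.

I = 0.003412∠-0.9° A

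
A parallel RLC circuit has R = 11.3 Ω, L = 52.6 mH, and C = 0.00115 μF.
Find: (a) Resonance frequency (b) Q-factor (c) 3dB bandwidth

Step 1 — Resonance: ω₀ = 1/√(LC) = 1/√(0.0526·1.15e-09) = 1.286e+05 rad/s.
Step 2 — f₀ = ω₀/(2π) = 2.046e+04 Hz.
Step 3 — Parallel Q: Q = R/(ω₀L) = 11.3/(1.286e+05·0.0526) = 0.001671.
Step 4 — Bandwidth: Δω = ω₀/Q = 7.695e+07 rad/s; BW = Δω/(2π) = 1.225e+07 Hz.

(a) f₀ = 2.046e+04 Hz  (b) Q = 0.001671  (c) BW = 1.225e+07 Hz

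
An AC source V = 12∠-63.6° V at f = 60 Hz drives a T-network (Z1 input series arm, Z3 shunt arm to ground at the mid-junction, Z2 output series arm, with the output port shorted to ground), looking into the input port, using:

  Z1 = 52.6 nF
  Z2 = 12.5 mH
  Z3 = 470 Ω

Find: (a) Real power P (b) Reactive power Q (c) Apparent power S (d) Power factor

Step 1 — Angular frequency: ω = 2π·f = 2π·60 = 377 rad/s.
Step 2 — Component impedances:
  Z1: Z = 1/(jωC) = -j/(ω·C) = 0 - j5.043e+04 Ω
  Z2: Z = jωL = j·377·0.0125 = 0 + j4.712 Ω
  Z3: Z = R = 470 Ω
Step 3 — With the output port shorted to ground, the output series arm Z2 runs from the junction to ground; the shunt arm Z3 also runs from the junction to ground. They appear in parallel: Z3 || Z2 = 0.04724 + j4.712 Ω.
Step 4 — Series with input arm Z1: Z_in = Z1 + (Z3 || Z2) = 0.04724 - j5.042e+04 Ω = 5.042e+04∠-90.0° Ω.
Step 5 — Source phasor: V = 12∠-63.6° V = 5.336 - j10.75 V.
Step 6 — Current: I = V / Z = 0.0002132 + j0.0001058 A = 0.000238∠26.4° A.
Step 7 — Complex power: S = V·I* = 2.676e-09 - j0.002856 VA.
Step 8 — Real power: P = Re(S) = 2.676e-09 W.
Step 9 — Reactive power: Q = Im(S) = -0.002856 VAR.
Step 10 — Apparent power: |S| = 0.002856 VA.
Step 11 — Power factor: PF = P/|S| = 9.369e-07 (leading).

(a) P = 2.676e-09 W  (b) Q = -0.002856 VAR  (c) S = 0.002856 VA  (d) PF = 9.369e-07 (leading)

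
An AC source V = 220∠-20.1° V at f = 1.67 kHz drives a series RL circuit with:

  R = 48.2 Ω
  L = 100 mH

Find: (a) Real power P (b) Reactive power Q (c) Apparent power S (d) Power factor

Step 1 — Angular frequency: ω = 2π·f = 2π·1670 = 1.049e+04 rad/s.
Step 2 — Component impedances:
  R: Z = R = 48.2 Ω
  L: Z = jωL = j·1.049e+04·0.1 = 0 + j1049 Ω
Step 3 — Series combination: Z_total = R + L = 48.2 + j1049 Ω = 1050∠87.4° Ω.
Step 4 — Source phasor: V = 220∠-20.1° V = 206.6 - j75.61 V.
Step 5 — Current: I = V / Z = -0.06288 - j0.1998 A = 0.2094∠-107.5° A.
Step 6 — Complex power: S = V·I* = 2.114 + j46.03 VA.
Step 7 — Real power: P = Re(S) = 2.114 W.
Step 8 — Reactive power: Q = Im(S) = 46.03 VAR.
Step 9 — Apparent power: |S| = 46.08 VA.
Step 10 — Power factor: PF = P/|S| = 0.04589 (lagging).

(a) P = 2.114 W  (b) Q = 46.03 VAR  (c) S = 46.08 VA  (d) PF = 0.04589 (lagging)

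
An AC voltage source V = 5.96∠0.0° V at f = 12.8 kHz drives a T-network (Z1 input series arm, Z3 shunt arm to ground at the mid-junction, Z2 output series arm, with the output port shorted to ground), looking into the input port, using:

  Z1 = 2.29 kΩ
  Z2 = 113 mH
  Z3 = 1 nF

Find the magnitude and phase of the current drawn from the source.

Step 1 — Angular frequency: ω = 2π·f = 2π·1.28e+04 = 8.042e+04 rad/s.
Step 2 — Component impedances:
  Z1: Z = R = 2290 Ω
  Z2: Z = jωL = j·8.042e+04·0.113 = 0 + j9088 Ω
  Z3: Z = 1/(jωC) = -j/(ω·C) = 0 - j1.243e+04 Ω
Step 3 — With the output port shorted to ground, the output series arm Z2 runs from the junction to ground; the shunt arm Z3 also runs from the junction to ground. They appear in parallel: Z3 || Z2 = 0 + j3.377e+04 Ω.
Step 4 — Series with input arm Z1: Z_in = Z1 + (Z3 || Z2) = 2290 + j3.377e+04 Ω = 3.385e+04∠86.1° Ω.
Step 5 — Source phasor: V = 5.96∠0.0° V = 5.96 V.
Step 6 — Ohm's law: I = V / Z_total = (5.96) / (2290 + j3.377e+04) = 1.191e-05 - j0.0001757 A.
Step 7 — Convert to polar: |I| = 0.0001761 A, ∠I = -86.1°.

I = 0.0001761∠-86.1° A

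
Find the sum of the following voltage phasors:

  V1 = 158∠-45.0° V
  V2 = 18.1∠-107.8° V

Step 1 — Convert each phasor to rectangular form:
  V1 = 158·(cos(-45.0°) + j·sin(-45.0°)) = 111.7 - j111.7 V
  V2 = 18.1·(cos(-107.8°) + j·sin(-107.8°)) = -5.533 - j17.23 V
Step 2 — Sum components: V_total = 106.2 - j129 V.
Step 3 — Convert to polar: |V_total| = 167.1 V, ∠V_total = -50.5°.

V_total = 167.1∠-50.5° V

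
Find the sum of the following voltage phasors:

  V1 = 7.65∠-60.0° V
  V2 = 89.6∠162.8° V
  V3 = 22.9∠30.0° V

Step 1 — Convert each phasor to rectangular form:
  V1 = 7.65·(cos(-60.0°) + j·sin(-60.0°)) = 3.825 - j6.625 V
  V2 = 89.6·(cos(162.8°) + j·sin(162.8°)) = -85.59 + j26.5 V
  V3 = 22.9·(cos(30.0°) + j·sin(30.0°)) = 19.83 + j11.45 V
Step 2 — Sum components: V_total = -61.94 + j31.32 V.
Step 3 — Convert to polar: |V_total| = 69.4 V, ∠V_total = 153.2°.

V_total = 69.4∠153.2° V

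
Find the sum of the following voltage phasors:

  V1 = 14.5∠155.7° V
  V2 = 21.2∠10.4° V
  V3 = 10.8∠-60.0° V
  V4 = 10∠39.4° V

Step 1 — Convert each phasor to rectangular form:
  V1 = 14.5·(cos(155.7°) + j·sin(155.7°)) = -13.22 + j5.967 V
  V2 = 21.2·(cos(10.4°) + j·sin(10.4°)) = 20.85 + j3.827 V
  V3 = 10.8·(cos(-60.0°) + j·sin(-60.0°)) = 5.4 - j9.353 V
  V4 = 10·(cos(39.4°) + j·sin(39.4°)) = 7.727 + j6.347 V
Step 2 — Sum components: V_total = 20.76 + j6.788 V.
Step 3 — Convert to polar: |V_total| = 21.85 V, ∠V_total = 18.1°.

V_total = 21.85∠18.1° V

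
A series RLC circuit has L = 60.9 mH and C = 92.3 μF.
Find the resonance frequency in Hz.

Step 1 — Resonance condition Im(Z)=0 gives ω₀ = 1/√(LC).
Step 2 — ω₀ = 1/√(0.0609·9.23e-05) = 421.8 rad/s.
Step 3 — f₀ = ω₀/(2π) = 67.13 Hz.

f₀ = 67.13 Hz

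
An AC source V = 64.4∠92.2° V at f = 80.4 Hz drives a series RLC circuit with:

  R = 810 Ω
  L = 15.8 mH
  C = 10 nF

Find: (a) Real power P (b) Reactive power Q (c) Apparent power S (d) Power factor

Step 1 — Angular frequency: ω = 2π·f = 2π·80.4 = 505.2 rad/s.
Step 2 — Component impedances:
  R: Z = R = 810 Ω
  L: Z = jωL = j·505.2·0.0158 = 0 + j7.982 Ω
  C: Z = 1/(jωC) = -j/(ω·C) = 0 - j1.98e+05 Ω
Step 3 — Series combination: Z_total = R + L + C = 810 - j1.979e+05 Ω = 1.979e+05∠-89.8° Ω.
Step 4 — Source phasor: V = 64.4∠92.2° V = -2.472 + j64.35 V.
Step 5 — Current: I = V / Z = -0.0003251 - j1.116e-05 A = 0.0003253∠-178.0° A.
Step 6 — Complex power: S = V·I* = 8.573e-05 - j0.02095 VA.
Step 7 — Real power: P = Re(S) = 8.573e-05 W.
Step 8 — Reactive power: Q = Im(S) = -0.02095 VAR.
Step 9 — Apparent power: |S| = 0.02095 VA.
Step 10 — Power factor: PF = P/|S| = 0.004092 (leading).

(a) P = 8.573e-05 W  (b) Q = -0.02095 VAR  (c) S = 0.02095 VA  (d) PF = 0.004092 (leading)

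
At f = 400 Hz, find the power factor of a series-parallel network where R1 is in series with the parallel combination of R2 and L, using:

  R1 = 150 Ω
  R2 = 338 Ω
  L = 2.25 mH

Step 1 — Angular frequency: ω = 2π·f = 2π·400 = 2513 rad/s.
Step 2 — Component impedances:
  R1: Z = R = 150 Ω
  R2: Z = R = 338 Ω
  L: Z = jωL = j·2513·0.00225 = 0 + j5.655 Ω
Step 3 — Parallel branch: R2 || L = 1/(1/R2 + 1/L) = 0.09458 + j5.653 Ω.
Step 4 — Series with R1: Z_total = R1 + (R2 || L) = 150.1 + j5.653 Ω = 150.2∠2.2° Ω.
Step 5 — Power factor: PF = cos(φ) = Re(Z)/|Z| = 150.1/150.2 = 0.9993.
Step 6 — Type: Im(Z) = 5.653 ⇒ lagging (phase φ = 2.2°).

PF = 0.9993 (lagging, φ = 2.2°)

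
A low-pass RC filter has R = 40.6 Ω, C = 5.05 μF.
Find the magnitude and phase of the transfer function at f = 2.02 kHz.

Step 1 — Angular frequency: ω = 2π·2020 = 1.269e+04 rad/s.
Step 2 — Transfer function: H(jω) = 1/(1 + jωRC).
Step 3 — Denominator: 1 + jωRC = 1 + j·1.269e+04·40.6·5.05e-06 = 1 + j2.602.
Step 4 — H = 0.1287 - j0.3348.
Step 5 — Magnitude: |H| = 0.3587 (-8.9 dB); phase: φ = -69.0°.

|H| = 0.3587 (-8.9 dB), φ = -69.0°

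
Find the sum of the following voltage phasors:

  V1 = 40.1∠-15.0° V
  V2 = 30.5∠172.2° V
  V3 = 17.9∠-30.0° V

Step 1 — Convert each phasor to rectangular form:
  V1 = 40.1·(cos(-15.0°) + j·sin(-15.0°)) = 38.73 - j10.38 V
  V2 = 30.5·(cos(172.2°) + j·sin(172.2°)) = -30.22 + j4.139 V
  V3 = 17.9·(cos(-30.0°) + j·sin(-30.0°)) = 15.5 - j8.95 V
Step 2 — Sum components: V_total = 24.02 - j15.19 V.
Step 3 — Convert to polar: |V_total| = 28.42 V, ∠V_total = -32.3°.

V_total = 28.42∠-32.3° V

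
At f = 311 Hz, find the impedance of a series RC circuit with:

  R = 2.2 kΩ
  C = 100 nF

Step 1 — Angular frequency: ω = 2π·f = 2π·311 = 1954 rad/s.
Step 2 — Component impedances:
  R: Z = R = 2200 Ω
  C: Z = 1/(jωC) = -j/(ω·C) = 0 - j5118 Ω
Step 3 — Series combination: Z_total = R + C = 2200 - j5118 Ω = 5570∠-66.7° Ω.

Z = 2200 - j5118 Ω = 5570∠-66.7° Ω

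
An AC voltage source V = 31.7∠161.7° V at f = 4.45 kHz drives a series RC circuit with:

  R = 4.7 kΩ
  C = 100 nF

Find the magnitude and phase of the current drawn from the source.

Step 1 — Angular frequency: ω = 2π·f = 2π·4450 = 2.796e+04 rad/s.
Step 2 — Component impedances:
  R: Z = R = 4700 Ω
  C: Z = 1/(jωC) = -j/(ω·C) = 0 - j357.7 Ω
Step 3 — Series combination: Z_total = R + C = 4700 - j357.7 Ω = 4714∠-4.4° Ω.
Step 4 — Source phasor: V = 31.7∠161.7° V = -30.1 + j9.954 V.
Step 5 — Ohm's law: I = V / Z_total = (-30.1 + j9.954) / (4700 - j357.7) = -0.006527 + j0.001621 A.
Step 6 — Convert to polar: |I| = 0.006725 A, ∠I = 166.1°.

I = 0.006725∠166.1° A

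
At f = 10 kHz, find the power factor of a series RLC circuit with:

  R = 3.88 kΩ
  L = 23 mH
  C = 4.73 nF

Step 1 — Angular frequency: ω = 2π·f = 2π·1e+04 = 6.283e+04 rad/s.
Step 2 — Component impedances:
  R: Z = R = 3880 Ω
  L: Z = jωL = j·6.283e+04·0.023 = 0 + j1445 Ω
  C: Z = 1/(jωC) = -j/(ω·C) = 0 - j3365 Ω
Step 3 — Series combination: Z_total = R + L + C = 3880 - j1920 Ω = 4329∠-26.3° Ω.
Step 4 — Power factor: PF = cos(φ) = Re(Z)/|Z| = 3880/4329 = 0.8963.
Step 5 — Type: Im(Z) = -1920 ⇒ leading (phase φ = -26.3°).

PF = 0.8963 (leading, φ = -26.3°)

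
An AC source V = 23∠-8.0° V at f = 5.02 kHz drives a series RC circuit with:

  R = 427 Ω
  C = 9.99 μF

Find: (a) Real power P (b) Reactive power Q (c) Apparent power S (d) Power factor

Step 1 — Angular frequency: ω = 2π·f = 2π·5020 = 3.154e+04 rad/s.
Step 2 — Component impedances:
  R: Z = R = 427 Ω
  C: Z = 1/(jωC) = -j/(ω·C) = 0 - j3.174 Ω
Step 3 — Series combination: Z_total = R + C = 427 - j3.174 Ω = 427∠-0.4° Ω.
Step 4 — Source phasor: V = 23∠-8.0° V = 22.78 - j3.201 V.
Step 5 — Current: I = V / Z = 0.05339 - j0.0071 A = 0.05386∠-7.6° A.
Step 6 — Complex power: S = V·I* = 1.239 - j0.009207 VA.
Step 7 — Real power: P = Re(S) = 1.239 W.
Step 8 — Reactive power: Q = Im(S) = -0.009207 VAR.
Step 9 — Apparent power: |S| = 1.239 VA.
Step 10 — Power factor: PF = P/|S| = 1 (leading).

(a) P = 1.239 W  (b) Q = -0.009207 VAR  (c) S = 1.239 VA  (d) PF = 1 (leading)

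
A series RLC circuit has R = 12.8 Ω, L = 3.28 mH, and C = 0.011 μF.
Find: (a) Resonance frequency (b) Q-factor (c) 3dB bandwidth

Step 1 — Resonance condition Im(Z)=0 gives ω₀ = 1/√(LC).
Step 2 — ω₀ = 1/√(0.00328·1.1e-08) = 1.665e+05 rad/s.
Step 3 — f₀ = ω₀/(2π) = 2.65e+04 Hz.
Step 4 — Series Q: Q = ω₀L/R = 1.665e+05·0.00328/12.8 = 42.66.
Step 5 — 3dB bandwidth: Δω = ω₀/Q = 3902 rad/s; BW = Δω/(2π) = 621.1 Hz.

(a) f₀ = 2.65e+04 Hz  (b) Q = 42.66  (c) BW = 621.1 Hz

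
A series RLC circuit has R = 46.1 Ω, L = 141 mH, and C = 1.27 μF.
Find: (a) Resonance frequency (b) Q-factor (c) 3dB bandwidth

Step 1 — Resonance: ω₀ = 1/√(LC) = 1/√(0.141·1.27e-06) = 2363 rad/s.
Step 2 — f₀ = ω₀/(2π) = 376.1 Hz.
Step 3 — Series Q: Q = ω₀L/R = 2363·0.141/46.1 = 7.228.
Step 4 — Bandwidth: Δω = ω₀/Q = 327 rad/s; BW = Δω/(2π) = 52.04 Hz.

(a) f₀ = 376.1 Hz  (b) Q = 7.228  (c) BW = 52.04 Hz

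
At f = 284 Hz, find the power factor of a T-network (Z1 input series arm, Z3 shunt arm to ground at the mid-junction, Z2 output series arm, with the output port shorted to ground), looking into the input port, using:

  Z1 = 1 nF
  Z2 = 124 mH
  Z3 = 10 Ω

Step 1 — Angular frequency: ω = 2π·f = 2π·284 = 1784 rad/s.
Step 2 — Component impedances:
  Z1: Z = 1/(jωC) = -j/(ω·C) = 0 - j5.604e+05 Ω
  Z2: Z = jωL = j·1784·0.124 = 0 + j221.3 Ω
  Z3: Z = R = 10 Ω
Step 3 — With the output port shorted to ground, the output series arm Z2 runs from the junction to ground; the shunt arm Z3 also runs from the junction to ground. They appear in parallel: Z3 || Z2 = 9.98 + j0.451 Ω.
Step 4 — Series with input arm Z1: Z_in = Z1 + (Z3 || Z2) = 9.98 - j5.604e+05 Ω = 5.604e+05∠-90.0° Ω.
Step 5 — Power factor: PF = cos(φ) = Re(Z)/|Z| = 9.98/5.604e+05 = 1.781e-05.
Step 6 — Type: Im(Z) = -5.604e+05 ⇒ leading (phase φ = -90.0°).

PF = 1.781e-05 (leading, φ = -90.0°)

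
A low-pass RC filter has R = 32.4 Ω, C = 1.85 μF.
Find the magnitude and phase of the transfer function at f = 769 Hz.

Step 1 — Angular frequency: ω = 2π·769 = 4832 rad/s.
Step 2 — Transfer function: H(jω) = 1/(1 + jωRC).
Step 3 — Denominator: 1 + jωRC = 1 + j·4832·32.4·1.85e-06 = 1 + j0.2896.
Step 4 — H = 0.9226 - j0.2672.
Step 5 — Magnitude: |H| = 0.9605 (-0.3 dB); phase: φ = -16.2°.

|H| = 0.9605 (-0.3 dB), φ = -16.2°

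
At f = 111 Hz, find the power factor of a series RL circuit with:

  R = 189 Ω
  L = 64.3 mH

Step 1 — Angular frequency: ω = 2π·f = 2π·111 = 697.4 rad/s.
Step 2 — Component impedances:
  R: Z = R = 189 Ω
  L: Z = jωL = j·697.4·0.0643 = 0 + j44.84 Ω
Step 3 — Series combination: Z_total = R + L = 189 + j44.84 Ω = 194.2∠13.3° Ω.
Step 4 — Power factor: PF = cos(φ) = Re(Z)/|Z| = 189/194.25 = 0.973.
Step 5 — Type: Im(Z) = 44.84 ⇒ lagging (phase φ = 13.3°).

PF = 0.973 (lagging, φ = 13.3°)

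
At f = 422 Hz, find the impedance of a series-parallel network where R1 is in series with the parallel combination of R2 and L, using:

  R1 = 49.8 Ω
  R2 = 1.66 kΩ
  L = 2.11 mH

Step 1 — Angular frequency: ω = 2π·f = 2π·422 = 2652 rad/s.
Step 2 — Component impedances:
  R1: Z = R = 49.8 Ω
  R2: Z = R = 1660 Ω
  L: Z = jωL = j·2652·0.00211 = 0 + j5.595 Ω
Step 3 — Parallel branch: R2 || L = 1/(1/R2 + 1/L) = 0.01886 + j5.595 Ω.
Step 4 — Series with R1: Z_total = R1 + (R2 || L) = 49.82 + j5.595 Ω = 50.13∠6.4° Ω.

Z = 49.82 + j5.595 Ω = 50.13∠6.4° Ω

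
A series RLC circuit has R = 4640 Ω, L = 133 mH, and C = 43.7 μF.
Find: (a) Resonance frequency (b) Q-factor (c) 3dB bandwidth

Step 1 — Resonance: ω₀ = 1/√(LC) = 1/√(0.133·4.37e-05) = 414.8 rad/s.
Step 2 — f₀ = ω₀/(2π) = 66.02 Hz.
Step 3 — Series Q: Q = ω₀L/R = 414.8·0.133/4640 = 0.01189.
Step 4 — Bandwidth: Δω = ω₀/Q = 3.489e+04 rad/s; BW = Δω/(2π) = 5552 Hz.

(a) f₀ = 66.02 Hz  (b) Q = 0.01189  (c) BW = 5552 Hz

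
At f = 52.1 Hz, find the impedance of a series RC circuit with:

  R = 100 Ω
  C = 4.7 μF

Step 1 — Angular frequency: ω = 2π·f = 2π·52.1 = 327.4 rad/s.
Step 2 — Component impedances:
  R: Z = R = 100 Ω
  C: Z = 1/(jωC) = -j/(ω·C) = 0 - j650 Ω
Step 3 — Series combination: Z_total = R + C = 100 - j650 Ω = 657.6∠-81.3° Ω.

Z = 100 - j650 Ω = 657.6∠-81.3° Ω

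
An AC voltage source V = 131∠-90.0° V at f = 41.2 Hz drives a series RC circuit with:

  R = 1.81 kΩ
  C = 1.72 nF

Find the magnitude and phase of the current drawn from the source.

Step 1 — Angular frequency: ω = 2π·f = 2π·41.2 = 258.9 rad/s.
Step 2 — Component impedances:
  R: Z = R = 1810 Ω
  C: Z = 1/(jωC) = -j/(ω·C) = 0 - j2.246e+06 Ω
Step 3 — Series combination: Z_total = R + C = 1810 - j2.246e+06 Ω = 2.246e+06∠-90.0° Ω.
Step 4 — Source phasor: V = 131∠-90.0° V = 0 - j131 V.
Step 5 — Ohm's law: I = V / Z_total = (0 - j131) / (1810 - j2.246e+06) = 5.833e-05 - j4.701e-08 A.
Step 6 — Convert to polar: |I| = 5.833e-05 A, ∠I = -0.0°.

I = 5.833e-05∠-0.0° A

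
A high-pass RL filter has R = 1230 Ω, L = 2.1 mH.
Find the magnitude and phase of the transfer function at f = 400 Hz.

Step 1 — Angular frequency: ω = 2π·400 = 2513 rad/s.
Step 2 — Transfer function: H(jω) = jωL/(R + jωL).
Step 3 — Numerator jωL = j·5.278; denominator R + jωL = 1230 + j5.278.
Step 4 — H = 1.841e-05 + j0.004291.
Step 5 — Magnitude: |H| = 0.004291 (-47.3 dB); phase: φ = 89.8°.

|H| = 0.004291 (-47.3 dB), φ = 89.8°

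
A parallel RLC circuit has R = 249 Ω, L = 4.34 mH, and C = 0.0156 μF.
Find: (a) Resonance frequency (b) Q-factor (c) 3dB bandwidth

Step 1 — Resonance: ω₀ = 1/√(LC) = 1/√(0.00434·1.56e-08) = 1.215e+05 rad/s.
Step 2 — f₀ = ω₀/(2π) = 1.934e+04 Hz.
Step 3 — Parallel Q: Q = R/(ω₀L) = 249/(1.215e+05·0.00434) = 0.4721.
Step 4 — Bandwidth: Δω = ω₀/Q = 2.574e+05 rad/s; BW = Δω/(2π) = 4.097e+04 Hz.

(a) f₀ = 1.934e+04 Hz  (b) Q = 0.4721  (c) BW = 4.097e+04 Hz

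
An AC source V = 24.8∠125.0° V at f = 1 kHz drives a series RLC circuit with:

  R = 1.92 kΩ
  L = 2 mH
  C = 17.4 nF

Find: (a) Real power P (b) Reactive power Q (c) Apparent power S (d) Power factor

Step 1 — Angular frequency: ω = 2π·f = 2π·1000 = 6283 rad/s.
Step 2 — Component impedances:
  R: Z = R = 1920 Ω
  L: Z = jωL = j·6283·0.002 = 0 + j12.57 Ω
  C: Z = 1/(jωC) = -j/(ω·C) = 0 - j9147 Ω
Step 3 — Series combination: Z_total = R + L + C = 1920 - j9134 Ω = 9334∠-78.1° Ω.
Step 4 — Source phasor: V = 24.8∠125.0° V = -14.22 + j20.31 V.
Step 5 — Current: I = V / Z = -0.002443 - j0.001044 A = 0.002657∠-156.9° A.
Step 6 — Complex power: S = V·I* = 0.01355 - j0.06448 VA.
Step 7 — Real power: P = Re(S) = 0.01355 W.
Step 8 — Reactive power: Q = Im(S) = -0.06448 VAR.
Step 9 — Apparent power: |S| = 0.06589 VA.
Step 10 — Power factor: PF = P/|S| = 0.2057 (leading).

(a) P = 0.01355 W  (b) Q = -0.06448 VAR  (c) S = 0.06589 VA  (d) PF = 0.2057 (leading)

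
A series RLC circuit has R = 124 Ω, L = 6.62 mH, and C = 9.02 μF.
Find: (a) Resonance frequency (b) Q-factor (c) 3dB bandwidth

Step 1 — Resonance condition Im(Z)=0 gives ω₀ = 1/√(LC).
Step 2 — ω₀ = 1/√(0.00662·9.02e-06) = 4092 rad/s.
Step 3 — f₀ = ω₀/(2π) = 651.3 Hz.
Step 4 — Series Q: Q = ω₀L/R = 4092·0.00662/124 = 0.2185.
Step 5 — 3dB bandwidth: Δω = ω₀/Q = 1.873e+04 rad/s; BW = Δω/(2π) = 2981 Hz.

(a) f₀ = 651.3 Hz  (b) Q = 0.2185  (c) BW = 2981 Hz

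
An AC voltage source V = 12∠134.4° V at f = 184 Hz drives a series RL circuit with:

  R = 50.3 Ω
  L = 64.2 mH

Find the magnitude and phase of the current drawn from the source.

Step 1 — Angular frequency: ω = 2π·f = 2π·184 = 1156 rad/s.
Step 2 — Component impedances:
  R: Z = R = 50.3 Ω
  L: Z = jωL = j·1156·0.0642 = 0 + j74.22 Ω
Step 3 — Series combination: Z_total = R + L = 50.3 + j74.22 Ω = 89.66∠55.9° Ω.
Step 4 — Source phasor: V = 12∠134.4° V = -8.396 + j8.574 V.
Step 5 — Ohm's law: I = V / Z_total = (-8.396 + j8.574) / (50.3 + j74.22) = 0.02663 + j0.1312 A.
Step 6 — Convert to polar: |I| = 0.1338 A, ∠I = 78.5°.

I = 0.1338∠78.5° A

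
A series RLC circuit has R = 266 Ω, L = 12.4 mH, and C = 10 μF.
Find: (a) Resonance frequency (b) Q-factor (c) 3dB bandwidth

Step 1 — Resonance condition Im(Z)=0 gives ω₀ = 1/√(LC).
Step 2 — ω₀ = 1/√(0.0124·1e-05) = 2840 rad/s.
Step 3 — f₀ = ω₀/(2π) = 452 Hz.
Step 4 — Series Q: Q = ω₀L/R = 2840·0.0124/266 = 0.1324.
Step 5 — 3dB bandwidth: Δω = ω₀/Q = 2.145e+04 rad/s; BW = Δω/(2π) = 3414 Hz.

(a) f₀ = 452 Hz  (b) Q = 0.1324  (c) BW = 3414 Hz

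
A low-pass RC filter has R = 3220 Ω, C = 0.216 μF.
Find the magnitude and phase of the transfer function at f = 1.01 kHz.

Step 1 — Angular frequency: ω = 2π·1010 = 6346 rad/s.
Step 2 — Transfer function: H(jω) = 1/(1 + jωRC).
Step 3 — Denominator: 1 + jωRC = 1 + j·6346·3220·2.16e-07 = 1 + j4.414.
Step 4 — H = 0.04882 - j0.2155.
Step 5 — Magnitude: |H| = 0.221 (-13.1 dB); phase: φ = -77.2°.

|H| = 0.221 (-13.1 dB), φ = -77.2°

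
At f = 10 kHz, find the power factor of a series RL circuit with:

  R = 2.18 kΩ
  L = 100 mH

Step 1 — Angular frequency: ω = 2π·f = 2π·1e+04 = 6.283e+04 rad/s.
Step 2 — Component impedances:
  R: Z = R = 2180 Ω
  L: Z = jωL = j·6.283e+04·0.1 = 0 + j6283 Ω
Step 3 — Series combination: Z_total = R + L = 2180 + j6283 Ω = 6651∠70.9° Ω.
Step 4 — Power factor: PF = cos(φ) = Re(Z)/|Z| = 2180/6651 = 0.3278.
Step 5 — Type: Im(Z) = 6283 ⇒ lagging (phase φ = 70.9°).

PF = 0.3278 (lagging, φ = 70.9°)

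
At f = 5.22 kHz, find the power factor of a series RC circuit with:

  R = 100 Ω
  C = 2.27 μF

Step 1 — Angular frequency: ω = 2π·f = 2π·5220 = 3.28e+04 rad/s.
Step 2 — Component impedances:
  R: Z = R = 100 Ω
  C: Z = 1/(jωC) = -j/(ω·C) = 0 - j13.43 Ω
Step 3 — Series combination: Z_total = R + C = 100 - j13.43 Ω = 100.9∠-7.6° Ω.
Step 4 — Power factor: PF = cos(φ) = Re(Z)/|Z| = 100/100.9 = 0.9911.
Step 5 — Type: Im(Z) = -13.43 ⇒ leading (phase φ = -7.6°).

PF = 0.9911 (leading, φ = -7.6°)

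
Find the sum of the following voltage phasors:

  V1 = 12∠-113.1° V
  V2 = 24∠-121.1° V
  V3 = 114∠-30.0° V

Step 1 — Convert each phasor to rectangular form:
  V1 = 12·(cos(-113.1°) + j·sin(-113.1°)) = -4.708 - j11.04 V
  V2 = 24·(cos(-121.1°) + j·sin(-121.1°)) = -12.4 - j20.55 V
  V3 = 114·(cos(-30.0°) + j·sin(-30.0°)) = 98.73 - j57 V
Step 2 — Sum components: V_total = 81.62 - j88.59 V.
Step 3 — Convert to polar: |V_total| = 120.5 V, ∠V_total = -47.3°.

V_total = 120.5∠-47.3° V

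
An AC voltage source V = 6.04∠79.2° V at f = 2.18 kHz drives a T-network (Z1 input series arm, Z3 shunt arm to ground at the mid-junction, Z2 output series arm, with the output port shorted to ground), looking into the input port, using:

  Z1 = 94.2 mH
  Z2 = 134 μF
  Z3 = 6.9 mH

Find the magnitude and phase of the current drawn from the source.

Step 1 — Angular frequency: ω = 2π·f = 2π·2180 = 1.37e+04 rad/s.
Step 2 — Component impedances:
  Z1: Z = jωL = j·1.37e+04·0.0942 = 0 + j1290 Ω
  Z2: Z = 1/(jωC) = -j/(ω·C) = 0 - j0.5448 Ω
  Z3: Z = jωL = j·1.37e+04·0.0069 = 0 + j94.51 Ω
Step 3 — With the output port shorted to ground, the output series arm Z2 runs from the junction to ground; the shunt arm Z3 also runs from the junction to ground. They appear in parallel: Z3 || Z2 = 0 - j0.548 Ω.
Step 4 — Series with input arm Z1: Z_in = Z1 + (Z3 || Z2) = 0 + j1290 Ω = 1290∠90.0° Ω.
Step 5 — Source phasor: V = 6.04∠79.2° V = 1.132 + j5.933 V.
Step 6 — Ohm's law: I = V / Z_total = (1.132 + j5.933) / (0 + j1290) = 0.0046 - j0.0008775 A.
Step 7 — Convert to polar: |I| = 0.004683 A, ∠I = -10.8°.

I = 0.004683∠-10.8° A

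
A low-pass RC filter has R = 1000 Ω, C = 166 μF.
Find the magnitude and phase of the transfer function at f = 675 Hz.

Step 1 — Angular frequency: ω = 2π·675 = 4241 rad/s.
Step 2 — Transfer function: H(jω) = 1/(1 + jωRC).
Step 3 — Denominator: 1 + jωRC = 1 + j·4241·1000·0.000166 = 1 + j704.
Step 4 — H = 2.018e-06 - j0.00142.
Step 5 — Magnitude: |H| = 0.00142 (-57.0 dB); phase: φ = -89.9°.

|H| = 0.00142 (-57.0 dB), φ = -89.9°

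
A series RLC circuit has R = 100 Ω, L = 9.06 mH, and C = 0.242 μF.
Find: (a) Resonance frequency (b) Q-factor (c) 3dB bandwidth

Step 1 — Resonance: ω₀ = 1/√(LC) = 1/√(0.00906·2.42e-07) = 2.136e+04 rad/s.
Step 2 — f₀ = ω₀/(2π) = 3399 Hz.
Step 3 — Series Q: Q = ω₀L/R = 2.136e+04·0.00906/100 = 1.935.
Step 4 — Bandwidth: Δω = ω₀/Q = 1.104e+04 rad/s; BW = Δω/(2π) = 1757 Hz.

(a) f₀ = 3399 Hz  (b) Q = 1.935  (c) BW = 1757 Hz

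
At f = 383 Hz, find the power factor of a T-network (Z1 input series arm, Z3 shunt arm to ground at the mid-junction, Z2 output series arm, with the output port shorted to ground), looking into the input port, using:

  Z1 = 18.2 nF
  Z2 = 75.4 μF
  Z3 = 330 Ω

Step 1 — Angular frequency: ω = 2π·f = 2π·383 = 2406 rad/s.
Step 2 — Component impedances:
  Z1: Z = 1/(jωC) = -j/(ω·C) = 0 - j2.283e+04 Ω
  Z2: Z = 1/(jωC) = -j/(ω·C) = 0 - j5.511 Ω
  Z3: Z = R = 330 Ω
Step 3 — With the output port shorted to ground, the output series arm Z2 runs from the junction to ground; the shunt arm Z3 also runs from the junction to ground. They appear in parallel: Z3 || Z2 = 0.09202 - j5.51 Ω.
Step 4 — Series with input arm Z1: Z_in = Z1 + (Z3 || Z2) = 0.09202 - j2.284e+04 Ω = 2.284e+04∠-90.0° Ω.
Step 5 — Power factor: PF = cos(φ) = Re(Z)/|Z| = 0.09202/2.284e+04 = 4.029e-06.
Step 6 — Type: Im(Z) = -2.284e+04 ⇒ leading (phase φ = -90.0°).

PF = 4.029e-06 (leading, φ = -90.0°)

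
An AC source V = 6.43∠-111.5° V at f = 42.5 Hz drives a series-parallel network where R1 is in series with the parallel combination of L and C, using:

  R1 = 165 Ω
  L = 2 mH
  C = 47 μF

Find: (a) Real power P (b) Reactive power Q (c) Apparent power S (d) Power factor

Step 1 — Angular frequency: ω = 2π·f = 2π·42.5 = 267 rad/s.
Step 2 — Component impedances:
  R1: Z = R = 165 Ω
  L: Z = jωL = j·267·0.002 = 0 + j0.5341 Ω
  C: Z = 1/(jωC) = -j/(ω·C) = 0 - j79.68 Ω
Step 3 — Parallel branch: L || C = 1/(1/L + 1/C) = 0 + j0.5377 Ω.
Step 4 — Series with R1: Z_total = R1 + (L || C) = 165 + j0.5377 Ω = 165∠0.2° Ω.
Step 5 — Source phasor: V = 6.43∠-111.5° V = -2.357 - j5.983 V.
Step 6 — Current: I = V / Z = -0.0144 - j0.03621 A = 0.03897∠-111.7° A.
Step 7 — Complex power: S = V·I* = 0.2506 + j0.0008165 VA.
Step 8 — Real power: P = Re(S) = 0.2506 W.
Step 9 — Reactive power: Q = Im(S) = 0.0008165 VAR.
Step 10 — Apparent power: |S| = 0.2506 VA.
Step 11 — Power factor: PF = P/|S| = 1 (lagging).

(a) P = 0.2506 W  (b) Q = 0.0008165 VAR  (c) S = 0.2506 VA  (d) PF = 1 (lagging)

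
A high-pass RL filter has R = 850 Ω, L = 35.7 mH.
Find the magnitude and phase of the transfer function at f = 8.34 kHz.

Step 1 — Angular frequency: ω = 2π·8340 = 5.24e+04 rad/s.
Step 2 — Transfer function: H(jω) = jωL/(R + jωL).
Step 3 — Numerator jωL = j·1871; denominator R + jωL = 850 + j1871.
Step 4 — H = 0.8289 + j0.3766.
Step 5 — Magnitude: |H| = 0.9104 (-0.8 dB); phase: φ = 24.4°.

|H| = 0.9104 (-0.8 dB), φ = 24.4°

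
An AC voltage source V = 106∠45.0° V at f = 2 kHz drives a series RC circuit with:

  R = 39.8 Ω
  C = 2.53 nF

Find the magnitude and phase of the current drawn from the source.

Step 1 — Angular frequency: ω = 2π·f = 2π·2000 = 1.257e+04 rad/s.
Step 2 — Component impedances:
  R: Z = R = 39.8 Ω
  C: Z = 1/(jωC) = -j/(ω·C) = 0 - j3.145e+04 Ω
Step 3 — Series combination: Z_total = R + C = 39.8 - j3.145e+04 Ω = 3.145e+04∠-89.9° Ω.
Step 4 — Source phasor: V = 106∠45.0° V = 74.95 + j74.95 V.
Step 5 — Ohm's law: I = V / Z_total = (74.95 + j74.95) / (39.8 - j3.145e+04) = -0.00238 + j0.002386 A.
Step 6 — Convert to polar: |I| = 0.00337 A, ∠I = 134.9°.

I = 0.00337∠134.9° A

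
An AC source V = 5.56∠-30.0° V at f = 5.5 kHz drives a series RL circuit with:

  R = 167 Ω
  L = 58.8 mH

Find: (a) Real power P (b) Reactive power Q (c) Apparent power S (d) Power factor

Step 1 — Angular frequency: ω = 2π·f = 2π·5500 = 3.456e+04 rad/s.
Step 2 — Component impedances:
  R: Z = R = 167 Ω
  L: Z = jωL = j·3.456e+04·0.0588 = 0 + j2032 Ω
Step 3 — Series combination: Z_total = R + L = 167 + j2032 Ω = 2039∠85.3° Ω.
Step 4 — Source phasor: V = 5.56∠-30.0° V = 4.815 - j2.78 V.
Step 5 — Current: I = V / Z = -0.001165 - j0.002465 A = 0.002727∠-115.3° A.
Step 6 — Complex power: S = V·I* = 0.001242 + j0.01511 VA.
Step 7 — Real power: P = Re(S) = 0.001242 W.
Step 8 — Reactive power: Q = Im(S) = 0.01511 VAR.
Step 9 — Apparent power: |S| = 0.01516 VA.
Step 10 — Power factor: PF = P/|S| = 0.08191 (lagging).

(a) P = 0.001242 W  (b) Q = 0.01511 VAR  (c) S = 0.01516 VA  (d) PF = 0.08191 (lagging)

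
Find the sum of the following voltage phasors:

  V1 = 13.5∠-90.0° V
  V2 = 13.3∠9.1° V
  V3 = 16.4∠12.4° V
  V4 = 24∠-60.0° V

Step 1 — Convert each phasor to rectangular form:
  V1 = 13.5·(cos(-90.0°) + j·sin(-90.0°)) = 0 - j13.5 V
  V2 = 13.3·(cos(9.1°) + j·sin(9.1°)) = 13.13 + j2.104 V
  V3 = 16.4·(cos(12.4°) + j·sin(12.4°)) = 16.02 + j3.522 V
  V4 = 24·(cos(-60.0°) + j·sin(-60.0°)) = 12 - j20.78 V
Step 2 — Sum components: V_total = 41.15 - j28.66 V.
Step 3 — Convert to polar: |V_total| = 50.15 V, ∠V_total = -34.9°.

V_total = 50.15∠-34.9° V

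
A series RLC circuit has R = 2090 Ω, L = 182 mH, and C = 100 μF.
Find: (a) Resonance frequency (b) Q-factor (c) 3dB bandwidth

Step 1 — Resonance condition Im(Z)=0 gives ω₀ = 1/√(LC).
Step 2 — ω₀ = 1/√(0.182·0.0001) = 234.4 rad/s.
Step 3 — f₀ = ω₀/(2π) = 37.31 Hz.
Step 4 — Series Q: Q = ω₀L/R = 234.4·0.182/2090 = 0.02041.
Step 5 — 3dB bandwidth: Δω = ω₀/Q = 1.148e+04 rad/s; BW = Δω/(2π) = 1828 Hz.

(a) f₀ = 37.31 Hz  (b) Q = 0.02041  (c) BW = 1828 Hz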